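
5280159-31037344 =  - 25757185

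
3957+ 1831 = 5788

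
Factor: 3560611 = 3560611^1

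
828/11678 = 414/5839 =0.07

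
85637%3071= 2720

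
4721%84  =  17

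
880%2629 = 880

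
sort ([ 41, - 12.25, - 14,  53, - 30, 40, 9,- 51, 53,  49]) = [-51,  -  30, - 14, - 12.25 , 9 , 40,41, 49,53, 53 ]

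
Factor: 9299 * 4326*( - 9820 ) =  - 2^3*3^1*5^1*7^1*17^1*103^1*491^1 * 547^1 = - 395033794680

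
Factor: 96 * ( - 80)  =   - 7680  =  - 2^9*3^1*5^1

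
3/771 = 1/257 = 0.00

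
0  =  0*6392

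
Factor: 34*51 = 2^1*3^1 *17^2 = 1734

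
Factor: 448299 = 3^2*49811^1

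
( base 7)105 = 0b110110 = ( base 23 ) 28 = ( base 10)54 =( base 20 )2e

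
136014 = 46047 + 89967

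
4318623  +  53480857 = 57799480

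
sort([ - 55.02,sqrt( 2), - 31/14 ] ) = [-55.02,  -  31/14, sqrt( 2 ) ] 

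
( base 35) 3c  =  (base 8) 165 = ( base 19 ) 63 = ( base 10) 117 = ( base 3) 11100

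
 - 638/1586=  - 1 + 474/793 = - 0.40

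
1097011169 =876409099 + 220602070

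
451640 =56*8065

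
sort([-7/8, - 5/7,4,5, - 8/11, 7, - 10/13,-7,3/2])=[ - 7, - 7/8, - 10/13, - 8/11, - 5/7,3/2,4,5,7]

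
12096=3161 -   -  8935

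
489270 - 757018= - 267748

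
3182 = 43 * 74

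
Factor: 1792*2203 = 2^8*7^1*2203^1 = 3947776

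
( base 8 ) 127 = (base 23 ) 3I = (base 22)3L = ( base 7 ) 153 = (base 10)87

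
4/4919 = 4/4919 = 0.00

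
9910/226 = 43 + 96/113 = 43.85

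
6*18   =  108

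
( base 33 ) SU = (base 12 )676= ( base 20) 27E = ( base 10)954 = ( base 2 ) 1110111010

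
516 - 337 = 179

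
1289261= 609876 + 679385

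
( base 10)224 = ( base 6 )1012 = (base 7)440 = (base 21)ae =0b11100000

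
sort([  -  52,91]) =[ - 52, 91 ] 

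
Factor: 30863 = 7^1*4409^1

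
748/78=9 +23/39  =  9.59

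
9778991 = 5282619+4496372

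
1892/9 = 210 + 2/9 = 210.22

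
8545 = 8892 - 347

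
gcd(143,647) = 1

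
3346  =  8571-5225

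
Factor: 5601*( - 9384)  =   - 52559784 =- 2^3*3^2*17^1 * 23^1*1867^1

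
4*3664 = 14656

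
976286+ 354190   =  1330476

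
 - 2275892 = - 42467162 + 40191270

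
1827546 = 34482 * 53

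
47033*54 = 2539782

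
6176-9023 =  - 2847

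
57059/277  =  205 + 274/277 = 205.99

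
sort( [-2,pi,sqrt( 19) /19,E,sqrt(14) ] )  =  [ - 2,sqrt ( 19)/19,E,pi,  sqrt (14)]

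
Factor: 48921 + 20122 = 13^1 *47^1* 113^1 = 69043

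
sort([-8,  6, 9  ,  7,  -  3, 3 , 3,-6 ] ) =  [- 8, - 6,-3, 3 , 3, 6,7, 9]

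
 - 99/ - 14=7+1/14 = 7.07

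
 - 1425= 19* ( - 75)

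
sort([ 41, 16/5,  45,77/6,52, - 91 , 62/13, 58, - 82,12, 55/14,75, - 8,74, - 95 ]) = [ - 95,-91,  -  82, - 8 , 16/5, 55/14,62/13,12,77/6,41,45, 52,58, 74, 75]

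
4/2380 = 1/595 = 0.00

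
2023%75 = 73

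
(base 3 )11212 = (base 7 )245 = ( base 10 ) 131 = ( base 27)4n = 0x83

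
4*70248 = 280992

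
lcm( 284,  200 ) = 14200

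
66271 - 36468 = 29803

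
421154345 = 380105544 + 41048801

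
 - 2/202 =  - 1 + 100/101  =  - 0.01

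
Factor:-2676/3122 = - 2^1*3^1 * 7^( - 1)  =  -6/7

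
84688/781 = 108 + 340/781 = 108.44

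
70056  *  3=210168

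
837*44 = 36828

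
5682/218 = 26  +  7/109 = 26.06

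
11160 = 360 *31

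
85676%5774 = 4840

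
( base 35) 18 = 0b101011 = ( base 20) 23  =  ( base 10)43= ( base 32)1b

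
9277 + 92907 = 102184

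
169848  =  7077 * 24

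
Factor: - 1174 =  - 2^1*587^1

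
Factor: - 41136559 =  - 1667^1 *24677^1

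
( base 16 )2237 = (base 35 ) 759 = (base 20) 11hj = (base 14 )3299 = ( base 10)8759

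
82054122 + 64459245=146513367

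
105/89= 105/89  =  1.18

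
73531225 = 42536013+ 30995212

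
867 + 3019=3886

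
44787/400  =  44787/400 = 111.97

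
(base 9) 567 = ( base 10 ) 466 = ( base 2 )111010010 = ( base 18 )17g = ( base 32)EI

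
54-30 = 24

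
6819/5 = 1363  +  4/5 = 1363.80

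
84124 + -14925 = 69199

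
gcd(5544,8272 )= 88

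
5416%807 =574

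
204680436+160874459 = 365554895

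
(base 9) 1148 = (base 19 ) 26I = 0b1101010110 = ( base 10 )854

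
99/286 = 9/26 = 0.35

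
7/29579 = 7/29579 = 0.00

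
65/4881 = 65/4881 = 0.01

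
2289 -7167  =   - 4878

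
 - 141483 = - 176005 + 34522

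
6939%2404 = 2131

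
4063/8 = 4063/8 = 507.88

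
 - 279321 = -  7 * 39903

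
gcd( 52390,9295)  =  845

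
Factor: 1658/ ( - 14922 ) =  - 3^(-2)=-1/9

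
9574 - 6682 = 2892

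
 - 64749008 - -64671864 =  - 77144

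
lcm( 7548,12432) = 211344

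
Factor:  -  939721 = - 19^1*49459^1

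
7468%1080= 988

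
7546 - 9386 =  - 1840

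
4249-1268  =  2981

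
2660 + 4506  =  7166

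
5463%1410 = 1233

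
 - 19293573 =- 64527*299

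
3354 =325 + 3029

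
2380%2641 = 2380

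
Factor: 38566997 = 7^1 * 193^1  *  28547^1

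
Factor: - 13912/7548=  - 94/51=   -  2^1*3^( - 1 )*17^(-1)*47^1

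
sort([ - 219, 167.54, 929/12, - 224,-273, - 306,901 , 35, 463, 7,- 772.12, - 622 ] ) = [ - 772.12, - 622 , - 306 ,  -  273, - 224,-219,7, 35, 929/12,167.54,  463, 901 ]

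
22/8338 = 1/379 = 0.00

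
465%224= 17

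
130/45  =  26/9 = 2.89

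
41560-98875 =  - 57315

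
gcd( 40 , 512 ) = 8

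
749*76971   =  57651279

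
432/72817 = 432/72817 = 0.01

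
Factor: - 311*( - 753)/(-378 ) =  - 78061/126 = - 2^ ( - 1 )*3^( - 2 )  *7^(-1 )*251^1*311^1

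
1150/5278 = 575/2639 = 0.22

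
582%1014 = 582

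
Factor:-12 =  - 2^2*3^1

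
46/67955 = 46/67955 = 0.00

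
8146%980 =306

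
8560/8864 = 535/554 = 0.97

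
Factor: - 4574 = - 2^1 * 2287^1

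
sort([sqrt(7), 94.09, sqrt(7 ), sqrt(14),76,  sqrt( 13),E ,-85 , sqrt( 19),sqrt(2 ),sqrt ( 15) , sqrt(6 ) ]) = [-85,sqrt(2),sqrt(6), sqrt(7), sqrt(7 ), E, sqrt(13)  ,  sqrt(14 ),sqrt(15) , sqrt(19), 76,94.09]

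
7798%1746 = 814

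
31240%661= 173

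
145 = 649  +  -504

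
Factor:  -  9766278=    - 2^1*3^3*83^1*2179^1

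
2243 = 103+2140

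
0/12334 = 0 = 0.00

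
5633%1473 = 1214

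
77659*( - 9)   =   - 698931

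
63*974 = 61362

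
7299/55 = 132 + 39/55 = 132.71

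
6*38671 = 232026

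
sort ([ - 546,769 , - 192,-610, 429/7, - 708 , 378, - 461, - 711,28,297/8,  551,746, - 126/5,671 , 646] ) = [- 711, - 708, - 610, - 546, - 461, - 192, - 126/5 , 28,297/8 , 429/7, 378, 551,  646,671, 746,769]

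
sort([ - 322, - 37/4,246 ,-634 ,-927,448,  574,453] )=[ - 927 , - 634, - 322, -37/4  ,  246,448, 453,574] 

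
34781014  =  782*44477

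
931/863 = 931/863 = 1.08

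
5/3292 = 5/3292 = 0.00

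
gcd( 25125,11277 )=3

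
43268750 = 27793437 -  - 15475313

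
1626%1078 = 548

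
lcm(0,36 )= 0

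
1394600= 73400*19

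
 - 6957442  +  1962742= - 4994700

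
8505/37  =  229 + 32/37=   229.86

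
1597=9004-7407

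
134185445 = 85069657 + 49115788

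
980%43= 34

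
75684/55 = 75684/55 = 1376.07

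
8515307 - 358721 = 8156586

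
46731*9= 420579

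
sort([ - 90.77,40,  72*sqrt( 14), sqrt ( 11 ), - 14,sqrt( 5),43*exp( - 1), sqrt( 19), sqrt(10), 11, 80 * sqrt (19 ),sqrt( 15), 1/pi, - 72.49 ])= [-90.77, - 72.49,- 14,1/pi,  sqrt( 5 ),sqrt( 10 ),sqrt ( 11 ), sqrt( 15),sqrt(19),  11 , 43*exp( - 1), 40, 72*sqrt( 14),80*sqrt( 19) ]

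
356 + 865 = 1221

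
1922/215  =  8 + 202/215=8.94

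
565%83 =67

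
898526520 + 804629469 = 1703155989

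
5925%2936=53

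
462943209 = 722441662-259498453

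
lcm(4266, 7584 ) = 68256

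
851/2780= 851/2780 = 0.31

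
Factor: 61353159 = 3^1*7^1*71^1*41149^1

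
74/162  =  37/81 = 0.46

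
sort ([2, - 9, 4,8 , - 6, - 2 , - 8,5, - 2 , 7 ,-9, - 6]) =[ - 9, - 9,- 8, - 6, - 6, - 2,  -  2, 2,4, 5, 7, 8 ] 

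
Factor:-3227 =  -7^1*461^1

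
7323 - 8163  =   - 840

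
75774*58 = 4394892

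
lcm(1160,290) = 1160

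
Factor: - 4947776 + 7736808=2789032 = 2^3*348629^1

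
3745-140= 3605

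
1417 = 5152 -3735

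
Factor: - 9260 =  - 2^2*5^1*463^1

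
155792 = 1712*91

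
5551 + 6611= 12162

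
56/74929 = 56/74929 = 0.00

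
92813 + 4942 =97755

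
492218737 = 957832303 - 465613566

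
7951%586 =333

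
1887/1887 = 1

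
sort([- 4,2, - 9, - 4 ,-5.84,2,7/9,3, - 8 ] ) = [ - 9, - 8, - 5.84, - 4, - 4,7/9, 2 , 2, 3]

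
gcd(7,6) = 1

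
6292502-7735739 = -1443237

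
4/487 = 4/487 = 0.01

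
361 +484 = 845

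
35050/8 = 4381 + 1/4=4381.25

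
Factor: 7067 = 37^1*191^1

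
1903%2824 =1903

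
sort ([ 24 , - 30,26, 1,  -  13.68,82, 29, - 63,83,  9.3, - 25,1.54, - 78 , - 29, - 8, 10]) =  [-78, - 63,-30, - 29, - 25, - 13.68, - 8, 1,1.54,9.3, 10,24,26,29,82,83]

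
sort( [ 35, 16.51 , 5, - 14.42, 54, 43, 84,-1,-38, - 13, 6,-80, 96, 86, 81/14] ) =[-80, - 38, - 14.42,-13, - 1, 5, 81/14,  6, 16.51, 35, 43, 54, 84, 86, 96] 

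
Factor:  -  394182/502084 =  - 2^(- 1)*3^2*11^(-1)*61^1*359^1*11411^( - 1) = - 197091/251042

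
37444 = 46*814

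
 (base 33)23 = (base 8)105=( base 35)1Y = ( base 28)2D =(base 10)69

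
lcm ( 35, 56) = 280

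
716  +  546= 1262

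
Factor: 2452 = 2^2*613^1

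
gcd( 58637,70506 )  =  1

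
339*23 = 7797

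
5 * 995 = 4975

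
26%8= 2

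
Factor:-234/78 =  - 3 = - 3^1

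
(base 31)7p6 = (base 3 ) 101022002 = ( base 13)3557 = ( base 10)7508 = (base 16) 1D54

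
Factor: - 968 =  - 2^3*11^2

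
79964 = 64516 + 15448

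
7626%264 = 234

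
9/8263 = 9/8263  =  0.00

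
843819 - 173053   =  670766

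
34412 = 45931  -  11519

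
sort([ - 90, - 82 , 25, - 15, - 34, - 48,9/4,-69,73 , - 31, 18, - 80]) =[ - 90, - 82,  -  80, - 69, -48,-34,-31,  -  15,9/4,18,25, 73 ] 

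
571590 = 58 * 9855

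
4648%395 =303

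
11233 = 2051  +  9182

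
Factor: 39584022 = 2^1 * 3^1*211^1*31267^1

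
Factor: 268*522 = 2^3* 3^2*29^1* 67^1 = 139896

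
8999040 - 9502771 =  - 503731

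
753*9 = 6777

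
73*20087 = 1466351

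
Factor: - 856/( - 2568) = 1/3 = 3^(  -  1 )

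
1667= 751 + 916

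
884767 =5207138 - 4322371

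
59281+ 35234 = 94515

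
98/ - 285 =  - 98/285=- 0.34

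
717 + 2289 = 3006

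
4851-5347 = -496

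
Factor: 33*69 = 2277  =  3^2*11^1*23^1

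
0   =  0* 4408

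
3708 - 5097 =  - 1389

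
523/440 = 523/440  =  1.19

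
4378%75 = 28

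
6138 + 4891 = 11029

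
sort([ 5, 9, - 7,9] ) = [ - 7,5, 9, 9 ]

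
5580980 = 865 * 6452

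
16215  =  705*23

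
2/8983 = 2/8983 = 0.00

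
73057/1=73057 = 73057.00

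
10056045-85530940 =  - 75474895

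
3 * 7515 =22545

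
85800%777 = 330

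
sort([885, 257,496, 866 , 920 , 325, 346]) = [ 257,325, 346,496, 866,885 , 920]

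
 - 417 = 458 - 875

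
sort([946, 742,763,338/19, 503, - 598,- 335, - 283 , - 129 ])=[- 598,  -  335,- 283, - 129 , 338/19,503, 742,763,946] 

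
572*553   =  316316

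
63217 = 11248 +51969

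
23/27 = 23/27 = 0.85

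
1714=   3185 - 1471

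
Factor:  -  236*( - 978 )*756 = 174490848 =2^5*3^4*7^1*59^1*163^1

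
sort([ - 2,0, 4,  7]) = [- 2,  0, 4,  7]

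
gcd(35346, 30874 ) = 86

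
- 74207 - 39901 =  - 114108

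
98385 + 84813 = 183198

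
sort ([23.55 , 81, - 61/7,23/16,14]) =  [-61/7, 23/16,  14,23.55 , 81] 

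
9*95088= 855792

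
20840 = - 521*( - 40)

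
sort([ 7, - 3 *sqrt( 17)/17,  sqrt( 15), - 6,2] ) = [ - 6, - 3*sqrt( 17)/17 , 2,sqrt(15),7]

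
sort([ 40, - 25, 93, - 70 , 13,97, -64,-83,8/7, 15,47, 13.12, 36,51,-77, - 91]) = [- 91 , - 83,-77, - 70, - 64, - 25, 8/7, 13,13.12,15, 36,40, 47,51, 93, 97] 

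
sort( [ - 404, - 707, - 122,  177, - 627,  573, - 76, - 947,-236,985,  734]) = [ - 947 , - 707 , - 627, - 404 ,-236, - 122, - 76 , 177,573 , 734,  985] 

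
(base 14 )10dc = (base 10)2938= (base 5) 43223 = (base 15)d0d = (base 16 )b7a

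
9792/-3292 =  - 3+21/823 = -2.97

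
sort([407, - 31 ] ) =[ - 31,407]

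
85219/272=85219/272=313.31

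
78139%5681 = 4286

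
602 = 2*301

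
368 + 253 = 621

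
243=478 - 235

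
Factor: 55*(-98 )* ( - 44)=237160 = 2^3 * 5^1*7^2*11^2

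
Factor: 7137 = 3^2*13^1*61^1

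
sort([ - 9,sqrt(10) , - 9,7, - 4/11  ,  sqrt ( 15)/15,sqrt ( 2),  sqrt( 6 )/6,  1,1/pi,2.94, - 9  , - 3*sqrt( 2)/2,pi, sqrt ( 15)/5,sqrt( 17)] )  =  [-9, - 9,  -  9,-3 * sqrt(2)/2, -4/11,  sqrt( 15 )/15, 1/pi, sqrt( 6)/6, sqrt ( 15)/5,1,sqrt(2), 2.94, pi, sqrt( 10),sqrt(17 ),7 ]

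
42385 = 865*49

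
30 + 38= 68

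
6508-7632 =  - 1124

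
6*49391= 296346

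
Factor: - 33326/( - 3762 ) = 3^ ( -2)*11^( - 1 )*877^1 = 877/99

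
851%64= 19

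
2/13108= 1/6554 = 0.00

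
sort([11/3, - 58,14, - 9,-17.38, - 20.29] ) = [ -58, - 20.29, - 17.38,-9, 11/3,14 ]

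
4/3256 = 1/814 = 0.00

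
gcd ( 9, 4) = 1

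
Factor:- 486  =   - 2^1 * 3^5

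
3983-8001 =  - 4018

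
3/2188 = 3/2188 = 0.00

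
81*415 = 33615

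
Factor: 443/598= 2^( - 1)*13^( - 1 )* 23^( - 1 )* 443^1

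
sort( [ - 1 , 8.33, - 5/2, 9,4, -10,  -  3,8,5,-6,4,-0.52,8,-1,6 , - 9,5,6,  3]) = [ - 10, -9,-6 ,-3,- 5/2, - 1, - 1, - 0.52,3,4,4,5,5,6,6,8,8,8.33,9 ]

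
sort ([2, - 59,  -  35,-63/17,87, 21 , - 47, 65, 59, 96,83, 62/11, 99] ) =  [-59,-47,  -  35, - 63/17, 2, 62/11,21, 59, 65 , 83, 87,96,  99 ] 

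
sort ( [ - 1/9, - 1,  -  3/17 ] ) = [- 1 , - 3/17,-1/9]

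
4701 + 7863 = 12564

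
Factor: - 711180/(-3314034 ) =4390/20457 = 2^1*3^( - 2)*5^1 * 439^1*2273^( - 1) 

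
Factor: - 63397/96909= - 3^( - 1)*32303^( - 1 )*  63397^1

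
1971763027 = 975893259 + 995869768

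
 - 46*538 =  - 24748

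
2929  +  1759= 4688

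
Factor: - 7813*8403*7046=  - 462588494394 = -2^1*3^1 * 13^2*271^1*601^1*2801^1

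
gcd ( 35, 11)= 1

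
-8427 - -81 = -8346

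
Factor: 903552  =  2^7*3^1*13^1 * 181^1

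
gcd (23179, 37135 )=1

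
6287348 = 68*92461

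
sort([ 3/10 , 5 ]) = [3/10,5 ]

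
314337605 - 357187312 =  - 42849707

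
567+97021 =97588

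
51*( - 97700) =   -  4982700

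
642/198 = 107/33= 3.24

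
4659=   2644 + 2015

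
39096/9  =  4344 = 4344.00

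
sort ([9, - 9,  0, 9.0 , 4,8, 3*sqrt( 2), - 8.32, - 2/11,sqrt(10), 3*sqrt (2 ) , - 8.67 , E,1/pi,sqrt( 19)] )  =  [ - 9, - 8.67, - 8.32,  -  2/11, 0, 1/pi, E, sqrt ( 10), 4,  3*sqrt( 2), 3 *sqrt (2 ), sqrt( 19), 8, 9, 9.0] 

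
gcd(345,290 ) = 5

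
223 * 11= 2453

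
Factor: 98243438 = 2^1*2087^1*23537^1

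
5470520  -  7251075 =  - 1780555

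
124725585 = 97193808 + 27531777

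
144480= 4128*35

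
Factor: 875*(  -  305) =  - 5^4*7^1*61^1 = -266875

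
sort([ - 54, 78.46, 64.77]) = [- 54, 64.77,  78.46]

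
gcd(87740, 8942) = 2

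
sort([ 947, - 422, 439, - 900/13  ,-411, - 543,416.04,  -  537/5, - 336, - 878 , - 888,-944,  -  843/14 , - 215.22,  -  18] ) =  [ - 944, - 888,-878, - 543, -422, - 411, -336, - 215.22, - 537/5, -900/13, - 843/14, - 18,416.04, 439, 947]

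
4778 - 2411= 2367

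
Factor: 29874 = 2^1 * 3^1*13^1*383^1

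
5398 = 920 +4478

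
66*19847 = 1309902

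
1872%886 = 100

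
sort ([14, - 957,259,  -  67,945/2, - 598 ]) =[ - 957, - 598, - 67, 14,259,945/2] 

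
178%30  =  28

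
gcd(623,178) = 89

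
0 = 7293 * 0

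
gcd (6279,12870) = 39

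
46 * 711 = 32706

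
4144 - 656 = 3488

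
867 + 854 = 1721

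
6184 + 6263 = 12447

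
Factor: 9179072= 2^6*7^2*2927^1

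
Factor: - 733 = -733^1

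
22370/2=11185 = 11185.00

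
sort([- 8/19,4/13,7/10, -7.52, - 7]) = [  -  7.52,-7,-8/19,4/13,7/10] 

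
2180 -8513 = -6333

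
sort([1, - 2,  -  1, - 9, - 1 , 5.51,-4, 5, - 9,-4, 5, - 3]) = [-9,-9, - 4, - 4, - 3, - 2, - 1,-1, 1,5,  5,5.51]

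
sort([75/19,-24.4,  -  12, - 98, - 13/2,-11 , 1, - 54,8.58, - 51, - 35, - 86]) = [ - 98,-86, - 54, - 51, - 35, - 24.4, - 12, - 11, - 13/2, 1,  75/19, 8.58]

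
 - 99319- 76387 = -175706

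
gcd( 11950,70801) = 1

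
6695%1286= 265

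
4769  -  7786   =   - 3017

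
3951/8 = 3951/8 = 493.88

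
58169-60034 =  - 1865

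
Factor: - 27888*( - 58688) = 2^10*3^1 * 7^2*83^1 * 131^1 =1636690944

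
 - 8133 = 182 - 8315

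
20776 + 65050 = 85826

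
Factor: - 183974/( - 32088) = 13141/2292 = 2^( - 2 ) * 3^( - 1 )*17^1*191^(-1 )* 773^1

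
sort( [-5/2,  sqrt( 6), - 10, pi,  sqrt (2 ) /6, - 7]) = [ - 10,-7, - 5/2, sqrt(2 ) /6 , sqrt( 6),pi]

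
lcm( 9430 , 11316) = 56580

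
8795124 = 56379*156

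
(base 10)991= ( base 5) 12431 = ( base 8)1737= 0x3df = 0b1111011111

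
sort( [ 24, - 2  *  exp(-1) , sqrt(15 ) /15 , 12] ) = [ - 2*exp(- 1 ),sqrt( 15)/15, 12,24]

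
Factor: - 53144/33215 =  - 2^3*5^( - 1 ) =- 8/5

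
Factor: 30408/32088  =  181/191 = 181^1*191^( - 1)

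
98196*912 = 89554752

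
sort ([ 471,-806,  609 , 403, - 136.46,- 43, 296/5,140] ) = [ - 806, - 136.46 , -43,296/5,140, 403,471, 609]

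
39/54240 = 13/18080 = 0.00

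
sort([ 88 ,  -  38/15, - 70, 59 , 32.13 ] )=[ - 70, - 38/15,  32.13,  59, 88]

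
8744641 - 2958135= 5786506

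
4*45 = 180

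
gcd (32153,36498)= 869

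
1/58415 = 1/58415 = 0.00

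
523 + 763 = 1286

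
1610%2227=1610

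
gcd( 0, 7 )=7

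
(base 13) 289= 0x1C3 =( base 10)451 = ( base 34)D9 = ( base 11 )380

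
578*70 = 40460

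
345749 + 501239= 846988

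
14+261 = 275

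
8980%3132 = 2716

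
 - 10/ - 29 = 10/29 = 0.34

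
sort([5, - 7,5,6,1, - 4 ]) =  [ - 7, - 4,1, 5,  5, 6]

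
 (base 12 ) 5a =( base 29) 2c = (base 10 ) 70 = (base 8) 106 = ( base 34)22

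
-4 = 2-6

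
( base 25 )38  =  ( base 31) 2L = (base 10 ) 83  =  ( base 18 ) 4B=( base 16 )53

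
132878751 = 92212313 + 40666438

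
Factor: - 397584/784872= -2^1 *251^1*991^(-1 ) = - 502/991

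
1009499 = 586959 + 422540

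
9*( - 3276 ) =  - 29484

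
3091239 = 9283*333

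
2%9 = 2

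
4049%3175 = 874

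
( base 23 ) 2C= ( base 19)31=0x3a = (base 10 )58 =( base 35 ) 1n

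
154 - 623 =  - 469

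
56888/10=5688+4/5 = 5688.80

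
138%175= 138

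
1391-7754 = -6363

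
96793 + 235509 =332302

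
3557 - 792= 2765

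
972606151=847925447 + 124680704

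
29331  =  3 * 9777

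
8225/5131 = 1 + 442/733  =  1.60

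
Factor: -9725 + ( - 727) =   -  2^2 * 3^1 * 13^1 * 67^1= -10452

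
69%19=12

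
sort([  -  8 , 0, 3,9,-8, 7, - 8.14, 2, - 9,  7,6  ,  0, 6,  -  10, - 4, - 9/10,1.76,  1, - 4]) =[ - 10,- 9,  -  8.14, - 8, - 8, -4, - 4  , - 9/10, 0, 0, 1,  1.76, 2, 3,  6 , 6,7,7 , 9] 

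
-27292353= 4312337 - 31604690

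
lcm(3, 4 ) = 12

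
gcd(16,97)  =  1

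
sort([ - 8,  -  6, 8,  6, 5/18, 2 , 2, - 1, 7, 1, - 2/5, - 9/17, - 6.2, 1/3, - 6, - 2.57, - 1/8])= [ - 8, - 6.2, - 6, - 6, - 2.57, - 1, - 9/17, - 2/5, - 1/8,5/18, 1/3, 1, 2,2, 6,  7 , 8] 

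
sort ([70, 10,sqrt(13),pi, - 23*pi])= [ - 23* pi, pi,sqrt (13),  10, 70] 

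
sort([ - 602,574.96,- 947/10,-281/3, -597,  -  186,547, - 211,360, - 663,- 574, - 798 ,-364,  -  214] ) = [-798 , - 663,-602,  -  597,- 574, -364, - 214, - 211,-186,-947/10,-281/3 , 360, 547,574.96]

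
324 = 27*12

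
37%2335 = 37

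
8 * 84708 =677664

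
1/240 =1/240 = 0.00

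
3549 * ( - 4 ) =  - 14196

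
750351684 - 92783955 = 657567729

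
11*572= 6292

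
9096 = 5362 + 3734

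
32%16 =0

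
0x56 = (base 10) 86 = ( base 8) 126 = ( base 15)5B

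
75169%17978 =3257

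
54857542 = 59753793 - 4896251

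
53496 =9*5944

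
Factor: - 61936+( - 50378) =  - 2^1*3^1*18719^1 = - 112314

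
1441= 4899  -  3458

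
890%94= 44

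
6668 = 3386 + 3282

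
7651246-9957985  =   - 2306739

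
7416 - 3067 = 4349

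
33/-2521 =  - 1 + 2488/2521 = - 0.01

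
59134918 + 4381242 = 63516160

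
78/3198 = 1/41 = 0.02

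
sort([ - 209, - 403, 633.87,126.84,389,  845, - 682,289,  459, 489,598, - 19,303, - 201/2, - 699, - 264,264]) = [-699,-682 , - 403, - 264, - 209, - 201/2  , - 19, 126.84,264, 289,  303,389,  459,  489,598,633.87,845 ] 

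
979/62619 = 979/62619 = 0.02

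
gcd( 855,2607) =3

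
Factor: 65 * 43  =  5^1 * 13^1*43^1 = 2795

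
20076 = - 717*( - 28) 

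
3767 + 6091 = 9858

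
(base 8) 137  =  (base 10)95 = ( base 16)5f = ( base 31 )32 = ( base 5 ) 340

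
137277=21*6537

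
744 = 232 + 512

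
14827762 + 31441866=46269628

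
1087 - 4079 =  - 2992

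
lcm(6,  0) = 0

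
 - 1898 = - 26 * 73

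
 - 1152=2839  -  3991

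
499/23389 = 499/23389 = 0.02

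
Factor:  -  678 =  - 2^1*3^1 * 113^1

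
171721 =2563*67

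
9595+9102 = 18697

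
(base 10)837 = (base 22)1g1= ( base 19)261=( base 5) 11322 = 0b1101000101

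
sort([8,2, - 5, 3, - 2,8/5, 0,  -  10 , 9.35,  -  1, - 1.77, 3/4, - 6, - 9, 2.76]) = [  -  10,-9,-6, - 5,-2, - 1.77,  -  1, 0, 3/4, 8/5, 2,2.76, 3, 8,9.35 ] 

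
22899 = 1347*17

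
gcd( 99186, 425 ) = 1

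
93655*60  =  5619300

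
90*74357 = 6692130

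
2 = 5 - 3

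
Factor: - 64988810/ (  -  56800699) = 2^1*5^1 * 61^( - 1)*619^1*809^(-1 )  *1151^ (  -  1)*10499^1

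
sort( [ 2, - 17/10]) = [-17/10, 2] 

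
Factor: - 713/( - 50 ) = 2^( - 1 )*5^( - 2)*23^1*31^1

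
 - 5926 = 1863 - 7789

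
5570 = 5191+379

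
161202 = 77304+83898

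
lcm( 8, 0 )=0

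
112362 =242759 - 130397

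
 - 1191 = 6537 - 7728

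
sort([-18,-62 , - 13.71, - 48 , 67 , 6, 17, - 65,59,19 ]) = [ - 65, - 62, - 48, - 18, - 13.71, 6, 17,19, 59, 67]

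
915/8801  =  915/8801 = 0.10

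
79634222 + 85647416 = 165281638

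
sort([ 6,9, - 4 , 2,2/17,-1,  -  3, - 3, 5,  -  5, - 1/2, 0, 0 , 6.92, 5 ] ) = [ - 5, - 4,-3, - 3 , - 1,-1/2,0 , 0 , 2/17,  2 , 5,5,  6,6.92,9 ]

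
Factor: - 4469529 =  - 3^1*509^1*2927^1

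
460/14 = 32 + 6/7 =32.86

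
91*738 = 67158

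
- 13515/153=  - 89+2/3  =  -88.33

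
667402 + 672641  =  1340043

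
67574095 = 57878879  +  9695216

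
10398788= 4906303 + 5492485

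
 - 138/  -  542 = 69/271 = 0.25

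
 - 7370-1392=- 8762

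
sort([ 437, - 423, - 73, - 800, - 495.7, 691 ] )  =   [ -800,-495.7, - 423,-73,437, 691 ] 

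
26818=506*53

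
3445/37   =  3445/37 = 93.11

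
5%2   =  1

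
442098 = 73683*6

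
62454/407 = 153+183/407 =153.45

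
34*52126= 1772284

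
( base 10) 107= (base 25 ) 47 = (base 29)3K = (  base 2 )1101011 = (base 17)65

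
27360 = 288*95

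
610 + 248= 858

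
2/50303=2/50303=0.00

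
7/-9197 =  - 7/9197 = - 0.00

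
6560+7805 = 14365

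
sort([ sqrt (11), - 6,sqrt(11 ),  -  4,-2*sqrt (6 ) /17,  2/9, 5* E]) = [ - 6, - 4, - 2*sqrt( 6)/17, 2/9,  sqrt( 11 ), sqrt( 11),  5 *E]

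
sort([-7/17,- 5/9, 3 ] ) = [ -5/9, - 7/17,3]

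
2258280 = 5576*405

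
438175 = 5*87635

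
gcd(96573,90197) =1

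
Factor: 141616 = 2^4*53^1 * 167^1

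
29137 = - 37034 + 66171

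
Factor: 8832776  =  2^3*1104097^1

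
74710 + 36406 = 111116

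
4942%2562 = 2380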